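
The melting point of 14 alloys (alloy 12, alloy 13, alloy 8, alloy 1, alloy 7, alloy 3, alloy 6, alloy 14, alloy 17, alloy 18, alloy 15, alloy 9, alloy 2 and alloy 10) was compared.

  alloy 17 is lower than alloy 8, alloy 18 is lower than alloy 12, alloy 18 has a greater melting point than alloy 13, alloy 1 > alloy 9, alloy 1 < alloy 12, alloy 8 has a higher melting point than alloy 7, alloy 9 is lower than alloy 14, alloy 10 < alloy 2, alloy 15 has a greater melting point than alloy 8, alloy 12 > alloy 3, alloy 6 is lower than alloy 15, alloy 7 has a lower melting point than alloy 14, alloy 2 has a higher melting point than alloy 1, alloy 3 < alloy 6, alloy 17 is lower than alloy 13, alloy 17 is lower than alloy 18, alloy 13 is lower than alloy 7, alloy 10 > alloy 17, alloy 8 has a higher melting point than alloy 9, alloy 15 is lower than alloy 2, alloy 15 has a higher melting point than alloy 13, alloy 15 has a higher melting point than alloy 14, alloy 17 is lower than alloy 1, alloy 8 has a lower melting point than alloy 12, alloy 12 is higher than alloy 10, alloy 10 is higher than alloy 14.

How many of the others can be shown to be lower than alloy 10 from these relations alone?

Directly below alloy 10: alloy 17, alloy 14.
One step further: alloy 9, alloy 7 (4 so far).
One step further: alloy 13 (5 so far).
Nothing else is reachable below alloy 10; 5 in all.

5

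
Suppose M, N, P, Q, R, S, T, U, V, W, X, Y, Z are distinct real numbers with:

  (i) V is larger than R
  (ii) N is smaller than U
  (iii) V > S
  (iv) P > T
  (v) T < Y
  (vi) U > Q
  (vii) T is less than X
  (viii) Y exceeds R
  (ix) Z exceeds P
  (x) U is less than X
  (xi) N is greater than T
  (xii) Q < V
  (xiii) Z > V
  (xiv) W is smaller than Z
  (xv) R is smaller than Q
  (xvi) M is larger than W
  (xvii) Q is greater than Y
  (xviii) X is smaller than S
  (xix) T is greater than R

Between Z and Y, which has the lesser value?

Link the given pairs in sequence: Y < Q; Q < U; U < X; X < S; S < V; V < Z.
Chaining these gives Y < Q < U < X < S < V < Z.
So Y < Z; Y is the smaller of the two.

Y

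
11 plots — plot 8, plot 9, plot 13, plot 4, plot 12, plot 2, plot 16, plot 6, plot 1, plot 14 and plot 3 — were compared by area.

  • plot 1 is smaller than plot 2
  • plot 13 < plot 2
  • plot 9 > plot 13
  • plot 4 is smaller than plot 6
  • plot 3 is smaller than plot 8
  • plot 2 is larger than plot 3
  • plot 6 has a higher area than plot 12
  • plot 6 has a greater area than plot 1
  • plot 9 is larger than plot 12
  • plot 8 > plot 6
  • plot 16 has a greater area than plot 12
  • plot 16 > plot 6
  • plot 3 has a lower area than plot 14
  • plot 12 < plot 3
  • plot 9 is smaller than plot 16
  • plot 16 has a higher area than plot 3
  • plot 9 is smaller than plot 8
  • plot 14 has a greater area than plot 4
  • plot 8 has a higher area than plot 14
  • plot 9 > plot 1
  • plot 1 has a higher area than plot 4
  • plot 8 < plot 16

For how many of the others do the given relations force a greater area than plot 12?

7

Directly above plot 12: plot 3, plot 6, plot 9, plot 16.
One step further: plot 14, plot 8, plot 2 (7 so far).
Nothing else is reachable above plot 12; 7 in all.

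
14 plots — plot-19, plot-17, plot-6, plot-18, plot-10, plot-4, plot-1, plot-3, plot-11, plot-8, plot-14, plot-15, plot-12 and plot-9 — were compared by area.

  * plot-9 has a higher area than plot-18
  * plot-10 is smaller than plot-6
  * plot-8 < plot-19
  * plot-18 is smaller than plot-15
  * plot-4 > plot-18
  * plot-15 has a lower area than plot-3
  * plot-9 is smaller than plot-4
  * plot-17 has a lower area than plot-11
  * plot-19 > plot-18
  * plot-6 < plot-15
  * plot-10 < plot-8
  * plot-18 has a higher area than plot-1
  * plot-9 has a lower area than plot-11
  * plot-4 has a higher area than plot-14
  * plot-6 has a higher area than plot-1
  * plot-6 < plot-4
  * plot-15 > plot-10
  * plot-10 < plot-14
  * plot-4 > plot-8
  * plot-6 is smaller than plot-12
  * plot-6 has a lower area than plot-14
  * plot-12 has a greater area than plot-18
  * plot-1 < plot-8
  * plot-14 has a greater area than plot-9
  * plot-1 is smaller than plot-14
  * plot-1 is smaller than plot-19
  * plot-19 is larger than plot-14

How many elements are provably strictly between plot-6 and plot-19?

Chaining upward from plot-6 reaches: plot-15, plot-3, plot-12, plot-14, plot-4.
Chaining downward from plot-19 reaches: plot-1, plot-18, plot-10, plot-9, plot-8, plot-14.
Strictly between plot-6 and plot-19 are those in both lists: plot-14 — 1 element.

1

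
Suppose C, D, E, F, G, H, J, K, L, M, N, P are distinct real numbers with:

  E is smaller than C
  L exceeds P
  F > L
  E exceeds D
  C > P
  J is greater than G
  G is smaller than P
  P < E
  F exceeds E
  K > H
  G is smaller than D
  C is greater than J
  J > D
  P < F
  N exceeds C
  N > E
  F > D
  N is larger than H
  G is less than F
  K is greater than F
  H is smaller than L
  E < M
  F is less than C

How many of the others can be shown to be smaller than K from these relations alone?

7

Directly below K: H, F.
One step further: G, D, P, E, L (7 so far).
Nothing else is reachable below K; 7 in all.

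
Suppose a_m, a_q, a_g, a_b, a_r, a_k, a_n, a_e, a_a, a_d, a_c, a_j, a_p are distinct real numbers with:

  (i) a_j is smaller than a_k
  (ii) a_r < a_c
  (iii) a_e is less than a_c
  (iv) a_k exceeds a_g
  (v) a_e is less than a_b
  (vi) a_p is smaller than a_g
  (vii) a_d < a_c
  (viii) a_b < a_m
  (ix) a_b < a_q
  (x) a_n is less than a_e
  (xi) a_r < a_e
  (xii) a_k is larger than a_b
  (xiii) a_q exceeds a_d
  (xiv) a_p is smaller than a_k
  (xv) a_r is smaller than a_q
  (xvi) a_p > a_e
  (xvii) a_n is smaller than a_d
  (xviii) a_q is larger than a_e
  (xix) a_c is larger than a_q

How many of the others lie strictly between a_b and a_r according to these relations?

Chaining upward from a_r reaches: a_e, a_p, a_q, a_c, a_g, a_m, a_k.
Chaining downward from a_b reaches: a_n, a_e.
Strictly between a_r and a_b are those in both lists: a_e — 1 element.

1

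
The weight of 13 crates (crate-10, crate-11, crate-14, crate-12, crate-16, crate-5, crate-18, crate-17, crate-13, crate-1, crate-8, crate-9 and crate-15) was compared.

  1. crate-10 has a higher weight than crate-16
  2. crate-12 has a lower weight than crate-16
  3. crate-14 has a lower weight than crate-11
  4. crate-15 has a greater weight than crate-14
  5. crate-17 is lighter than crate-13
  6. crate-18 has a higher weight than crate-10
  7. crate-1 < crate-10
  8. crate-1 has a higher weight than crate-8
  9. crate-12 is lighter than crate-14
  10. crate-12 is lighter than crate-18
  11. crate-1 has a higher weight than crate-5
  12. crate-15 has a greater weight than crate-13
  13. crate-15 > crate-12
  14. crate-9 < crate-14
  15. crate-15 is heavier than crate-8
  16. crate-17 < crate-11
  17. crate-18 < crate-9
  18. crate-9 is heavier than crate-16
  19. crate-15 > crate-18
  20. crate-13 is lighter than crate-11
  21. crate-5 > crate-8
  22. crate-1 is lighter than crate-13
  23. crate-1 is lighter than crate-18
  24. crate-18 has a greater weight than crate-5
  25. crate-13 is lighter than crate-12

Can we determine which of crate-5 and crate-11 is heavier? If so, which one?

crate-5 < crate-1 and crate-1 < crate-13 give crate-5 < crate-13.
With crate-13 < crate-12: crate-5 < crate-1 < crate-13 < crate-12.
Then crate-12 < crate-16 extends the chain to crate-16.
Then crate-16 < crate-10 extends the chain to crate-10.
Then crate-10 < crate-18 extends the chain to crate-18.
With crate-18 < crate-9: crate-5 < crate-1 < crate-13 < crate-12 < crate-16 < crate-10 < crate-18 < crate-9.
Then crate-9 < crate-14 extends the chain to crate-14.
With crate-14 < crate-11: crate-5 < crate-1 < crate-13 < crate-12 < crate-16 < crate-10 < crate-18 < crate-9 < crate-14 < crate-11.
So crate-11 is heavier.

crate-11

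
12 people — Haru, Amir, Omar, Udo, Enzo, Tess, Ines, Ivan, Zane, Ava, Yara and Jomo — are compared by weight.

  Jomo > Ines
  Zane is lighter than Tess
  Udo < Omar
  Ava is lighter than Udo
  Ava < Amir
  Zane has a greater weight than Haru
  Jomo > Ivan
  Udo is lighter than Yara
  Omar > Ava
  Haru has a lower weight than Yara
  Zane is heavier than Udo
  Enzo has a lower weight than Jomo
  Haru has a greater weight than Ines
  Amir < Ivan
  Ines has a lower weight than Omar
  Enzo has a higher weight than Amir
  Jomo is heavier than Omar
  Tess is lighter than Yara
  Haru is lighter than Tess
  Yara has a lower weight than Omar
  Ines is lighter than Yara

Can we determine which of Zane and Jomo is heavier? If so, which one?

Jomo

Chaining the given relations: Zane < Tess < Yara < Omar < Jomo.
So Jomo is heavier.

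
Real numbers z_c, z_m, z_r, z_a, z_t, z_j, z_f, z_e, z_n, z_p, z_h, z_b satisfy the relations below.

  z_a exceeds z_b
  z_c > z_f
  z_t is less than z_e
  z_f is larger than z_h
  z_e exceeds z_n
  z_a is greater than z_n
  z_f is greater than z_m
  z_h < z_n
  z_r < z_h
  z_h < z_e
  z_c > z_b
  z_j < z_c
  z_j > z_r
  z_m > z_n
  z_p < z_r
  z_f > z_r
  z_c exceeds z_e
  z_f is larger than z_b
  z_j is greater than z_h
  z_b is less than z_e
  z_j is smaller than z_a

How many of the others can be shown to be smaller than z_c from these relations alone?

Directly below z_c: z_b, z_j, z_f, z_e.
One step further: z_t, z_r, z_h, z_n, z_m (9 so far).
One step further: z_p (10 so far).
Nothing else is reachable below z_c; 10 in all.

10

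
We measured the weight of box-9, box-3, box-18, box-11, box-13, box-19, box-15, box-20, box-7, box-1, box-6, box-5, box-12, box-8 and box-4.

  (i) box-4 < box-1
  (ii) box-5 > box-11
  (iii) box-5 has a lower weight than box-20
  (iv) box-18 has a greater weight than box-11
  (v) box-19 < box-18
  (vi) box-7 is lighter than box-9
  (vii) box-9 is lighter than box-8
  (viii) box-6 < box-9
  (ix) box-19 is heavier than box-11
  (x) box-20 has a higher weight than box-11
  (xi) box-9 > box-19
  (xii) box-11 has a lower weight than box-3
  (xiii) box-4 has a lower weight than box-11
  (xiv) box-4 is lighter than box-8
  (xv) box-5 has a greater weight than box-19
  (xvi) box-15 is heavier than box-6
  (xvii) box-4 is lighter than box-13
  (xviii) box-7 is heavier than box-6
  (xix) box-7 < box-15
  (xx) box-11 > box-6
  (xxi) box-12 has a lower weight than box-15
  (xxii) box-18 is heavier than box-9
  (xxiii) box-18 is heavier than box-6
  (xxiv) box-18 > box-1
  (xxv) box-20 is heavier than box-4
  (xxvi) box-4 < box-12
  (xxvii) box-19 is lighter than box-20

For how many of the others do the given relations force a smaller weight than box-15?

4

From box-15 the given relations immediately reach box-6, box-7, box-12.
From those, box-4 — 4 in total.
No other element is forced below box-15 by the given relations, so the count is 4.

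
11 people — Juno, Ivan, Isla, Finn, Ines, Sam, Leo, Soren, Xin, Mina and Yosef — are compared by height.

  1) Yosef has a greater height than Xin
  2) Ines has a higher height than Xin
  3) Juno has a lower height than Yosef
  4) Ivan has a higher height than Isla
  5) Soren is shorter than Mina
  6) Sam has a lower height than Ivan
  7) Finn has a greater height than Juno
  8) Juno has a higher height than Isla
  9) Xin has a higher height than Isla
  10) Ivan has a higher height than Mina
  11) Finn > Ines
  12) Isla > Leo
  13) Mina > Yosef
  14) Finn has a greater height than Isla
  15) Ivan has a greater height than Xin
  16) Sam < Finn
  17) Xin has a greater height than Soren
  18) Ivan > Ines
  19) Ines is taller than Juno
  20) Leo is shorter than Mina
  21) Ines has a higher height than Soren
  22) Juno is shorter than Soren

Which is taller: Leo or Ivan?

Link the given pairs in sequence: Leo < Isla; Isla < Juno; Juno < Soren; Soren < Xin; Xin < Yosef; Yosef < Mina; Mina < Ivan.
Together: Leo < Isla < Juno < Soren < Xin < Yosef < Mina < Ivan.
So Leo < Ivan; Ivan is the taller of the two.

Ivan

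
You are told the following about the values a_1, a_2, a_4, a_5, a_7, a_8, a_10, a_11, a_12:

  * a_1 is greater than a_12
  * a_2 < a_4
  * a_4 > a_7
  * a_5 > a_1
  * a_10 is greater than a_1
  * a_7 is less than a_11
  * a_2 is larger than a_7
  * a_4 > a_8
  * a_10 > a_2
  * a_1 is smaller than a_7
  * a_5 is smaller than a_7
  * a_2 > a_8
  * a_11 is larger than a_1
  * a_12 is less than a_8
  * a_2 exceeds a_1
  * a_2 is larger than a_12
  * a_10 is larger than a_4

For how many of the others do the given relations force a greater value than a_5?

From a_5 the given relations immediately reach a_7.
From those, a_11, a_2, a_4 — 4 in total.
From those, a_10 — 5 in total.
No other element is forced above a_5 by the given relations, so the count is 5.

5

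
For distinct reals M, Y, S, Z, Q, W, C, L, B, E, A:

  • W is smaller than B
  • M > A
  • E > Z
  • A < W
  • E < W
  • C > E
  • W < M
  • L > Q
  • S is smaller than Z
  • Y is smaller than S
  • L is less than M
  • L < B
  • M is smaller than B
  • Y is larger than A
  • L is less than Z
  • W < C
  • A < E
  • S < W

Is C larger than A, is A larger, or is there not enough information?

Chaining the given relations: A < Y < S < Z < E < C.
So C is larger.

C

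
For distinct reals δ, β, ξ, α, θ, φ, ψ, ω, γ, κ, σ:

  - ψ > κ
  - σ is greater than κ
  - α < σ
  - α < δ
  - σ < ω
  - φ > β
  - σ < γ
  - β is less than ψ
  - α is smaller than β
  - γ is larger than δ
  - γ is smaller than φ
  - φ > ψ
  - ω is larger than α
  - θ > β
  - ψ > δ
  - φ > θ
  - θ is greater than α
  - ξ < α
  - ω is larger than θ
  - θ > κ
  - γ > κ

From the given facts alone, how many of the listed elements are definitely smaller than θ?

4

Directly below θ: α, β, κ.
One step further: ξ (4 so far).
No other element is forced below θ by the given relations, so the count is 4.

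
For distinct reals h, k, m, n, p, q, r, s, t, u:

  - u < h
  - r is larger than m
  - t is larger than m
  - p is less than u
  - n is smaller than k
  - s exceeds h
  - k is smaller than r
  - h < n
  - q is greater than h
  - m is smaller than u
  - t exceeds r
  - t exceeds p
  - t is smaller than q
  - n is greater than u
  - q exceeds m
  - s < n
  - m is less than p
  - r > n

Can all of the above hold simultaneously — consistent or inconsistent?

consistent

Every relation is compatible with m < p < u < h < s < n < k < r < t < q; the set is consistent.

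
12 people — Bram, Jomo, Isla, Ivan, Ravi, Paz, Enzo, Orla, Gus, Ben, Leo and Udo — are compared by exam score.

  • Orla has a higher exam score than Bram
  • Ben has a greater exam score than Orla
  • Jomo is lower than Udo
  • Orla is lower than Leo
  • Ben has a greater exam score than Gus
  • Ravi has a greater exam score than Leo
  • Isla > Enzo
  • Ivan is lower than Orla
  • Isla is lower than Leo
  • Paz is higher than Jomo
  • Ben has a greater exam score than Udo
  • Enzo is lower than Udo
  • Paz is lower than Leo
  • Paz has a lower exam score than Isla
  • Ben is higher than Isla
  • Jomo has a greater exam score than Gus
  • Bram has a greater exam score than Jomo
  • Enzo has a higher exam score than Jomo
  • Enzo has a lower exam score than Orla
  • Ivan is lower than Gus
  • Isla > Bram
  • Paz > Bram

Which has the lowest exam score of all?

Chaining upward from Ivan: directly above it, Gus, Orla; then Jomo, Ben, Leo; then Enzo, Udo, Bram, Paz, Ravi; then Isla.
That covers every other element, and nothing is given below Ivan, so Ivan is the lowest exam score.

Ivan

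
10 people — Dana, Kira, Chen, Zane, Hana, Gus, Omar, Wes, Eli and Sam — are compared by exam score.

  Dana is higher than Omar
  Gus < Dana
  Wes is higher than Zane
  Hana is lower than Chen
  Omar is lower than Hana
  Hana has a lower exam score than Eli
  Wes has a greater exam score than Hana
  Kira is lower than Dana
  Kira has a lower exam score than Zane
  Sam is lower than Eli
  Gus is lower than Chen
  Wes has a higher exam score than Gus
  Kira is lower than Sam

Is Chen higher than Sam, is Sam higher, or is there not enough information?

undetermined

Following every chain through Sam: above Sam we get Eli; below Sam we get Kira.
Chen is not reached, and no chain runs the other way from Chen to Sam.
So the given relations leave the order of Sam and Chen undetermined.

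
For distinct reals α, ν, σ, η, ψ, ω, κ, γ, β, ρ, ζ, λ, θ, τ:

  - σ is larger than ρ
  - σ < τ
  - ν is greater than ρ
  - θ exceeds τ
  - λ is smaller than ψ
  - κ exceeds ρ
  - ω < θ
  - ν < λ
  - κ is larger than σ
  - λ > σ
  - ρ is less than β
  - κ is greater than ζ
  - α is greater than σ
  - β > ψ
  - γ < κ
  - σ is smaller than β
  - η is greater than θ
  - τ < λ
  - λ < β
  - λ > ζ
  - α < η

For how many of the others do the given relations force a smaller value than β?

7

From β the given relations immediately reach ρ, σ, λ, ψ.
From those, τ, ν, ζ — 7 in total.
Nothing else is reachable below β; 7 in all.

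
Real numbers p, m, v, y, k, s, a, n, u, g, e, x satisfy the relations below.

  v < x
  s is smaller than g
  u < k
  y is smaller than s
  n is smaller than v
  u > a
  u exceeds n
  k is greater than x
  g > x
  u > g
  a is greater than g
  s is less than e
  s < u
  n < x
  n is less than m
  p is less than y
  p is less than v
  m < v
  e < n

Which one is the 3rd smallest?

Piecing the relations together gives one ordering: p < y < s < e < n < m < v < x < g < a < u < k.
Counting 3 from the smallest end gives s.

s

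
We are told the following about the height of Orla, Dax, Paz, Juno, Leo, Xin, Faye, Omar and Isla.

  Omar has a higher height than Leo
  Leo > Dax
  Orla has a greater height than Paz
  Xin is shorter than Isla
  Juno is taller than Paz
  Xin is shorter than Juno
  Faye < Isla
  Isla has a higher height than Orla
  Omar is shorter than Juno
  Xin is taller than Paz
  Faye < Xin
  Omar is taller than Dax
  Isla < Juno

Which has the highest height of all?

Juno

Paz is not greatest since Paz < Orla; Dax is not greatest since Dax < Leo; Leo is not greatest since Leo < Omar; Faye is not greatest since Faye < Isla; Orla is not greatest since Orla < Isla; Xin is not greatest since Xin < Juno; Omar is not greatest since Omar < Juno; Isla is not greatest since Isla < Juno.
Only Juno has nothing above it, so Juno is the highest height.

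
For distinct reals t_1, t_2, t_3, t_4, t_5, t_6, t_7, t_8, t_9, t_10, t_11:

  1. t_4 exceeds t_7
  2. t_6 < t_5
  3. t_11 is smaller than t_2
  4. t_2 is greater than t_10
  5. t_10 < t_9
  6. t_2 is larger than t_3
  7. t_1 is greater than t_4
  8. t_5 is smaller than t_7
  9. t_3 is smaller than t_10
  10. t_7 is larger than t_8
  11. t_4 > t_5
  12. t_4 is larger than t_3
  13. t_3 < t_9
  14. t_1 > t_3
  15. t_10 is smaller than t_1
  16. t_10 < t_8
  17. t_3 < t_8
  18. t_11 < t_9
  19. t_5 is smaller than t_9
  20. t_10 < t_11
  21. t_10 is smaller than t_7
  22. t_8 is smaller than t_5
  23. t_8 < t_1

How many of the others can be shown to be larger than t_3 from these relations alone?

9

From t_3 the given relations immediately reach t_10, t_8, t_9, t_4, t_2, t_1.
From those, t_11, t_5, t_7 — 9 in total.
No other element is forced above t_3 by the given relations, so the count is 9.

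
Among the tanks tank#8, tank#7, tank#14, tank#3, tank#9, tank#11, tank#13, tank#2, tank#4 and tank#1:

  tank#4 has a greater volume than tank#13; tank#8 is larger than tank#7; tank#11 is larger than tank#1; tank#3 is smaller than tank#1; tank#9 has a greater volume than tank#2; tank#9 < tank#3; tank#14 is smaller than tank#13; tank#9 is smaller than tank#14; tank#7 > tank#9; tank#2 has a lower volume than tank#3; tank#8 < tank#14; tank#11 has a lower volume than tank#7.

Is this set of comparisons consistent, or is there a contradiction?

The single ordering tank#2 < tank#9 < tank#3 < tank#1 < tank#11 < tank#7 < tank#8 < tank#14 < tank#13 < tank#4 satisfies every listed relation, so no contradiction arises.

consistent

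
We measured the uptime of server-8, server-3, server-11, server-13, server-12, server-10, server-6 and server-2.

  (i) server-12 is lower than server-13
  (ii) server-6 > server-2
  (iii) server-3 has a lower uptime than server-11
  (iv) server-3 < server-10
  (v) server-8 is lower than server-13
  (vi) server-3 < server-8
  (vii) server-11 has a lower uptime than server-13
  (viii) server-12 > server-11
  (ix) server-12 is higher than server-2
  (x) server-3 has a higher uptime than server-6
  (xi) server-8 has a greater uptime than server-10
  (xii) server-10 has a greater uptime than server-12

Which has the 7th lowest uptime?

server-8

Piecing the relations together gives one ordering: server-2 < server-6 < server-3 < server-11 < server-12 < server-10 < server-8 < server-13.
The 7th smallest is server-8.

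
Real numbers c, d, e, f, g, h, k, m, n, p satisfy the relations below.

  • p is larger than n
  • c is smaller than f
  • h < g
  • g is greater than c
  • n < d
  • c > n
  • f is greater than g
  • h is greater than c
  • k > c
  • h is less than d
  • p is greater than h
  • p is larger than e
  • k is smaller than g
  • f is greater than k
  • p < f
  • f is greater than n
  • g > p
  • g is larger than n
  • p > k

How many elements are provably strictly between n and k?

Chaining upward from n reaches: c, h, p, d, g, f.
Chaining downward from k reaches: c.
Strictly between n and k are those in both lists: c — 1 element.

1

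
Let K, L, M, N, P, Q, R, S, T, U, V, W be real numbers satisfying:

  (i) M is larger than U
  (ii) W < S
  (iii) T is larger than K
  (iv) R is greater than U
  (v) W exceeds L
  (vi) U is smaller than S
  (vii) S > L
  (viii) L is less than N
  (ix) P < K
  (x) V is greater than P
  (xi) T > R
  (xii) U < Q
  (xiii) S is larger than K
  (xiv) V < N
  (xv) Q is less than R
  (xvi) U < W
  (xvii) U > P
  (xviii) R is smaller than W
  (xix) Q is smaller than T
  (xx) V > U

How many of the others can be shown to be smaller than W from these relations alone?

5

Directly below W: U, L, R.
One step further: P, Q (5 so far).
No other element is forced below W by the given relations, so the count is 5.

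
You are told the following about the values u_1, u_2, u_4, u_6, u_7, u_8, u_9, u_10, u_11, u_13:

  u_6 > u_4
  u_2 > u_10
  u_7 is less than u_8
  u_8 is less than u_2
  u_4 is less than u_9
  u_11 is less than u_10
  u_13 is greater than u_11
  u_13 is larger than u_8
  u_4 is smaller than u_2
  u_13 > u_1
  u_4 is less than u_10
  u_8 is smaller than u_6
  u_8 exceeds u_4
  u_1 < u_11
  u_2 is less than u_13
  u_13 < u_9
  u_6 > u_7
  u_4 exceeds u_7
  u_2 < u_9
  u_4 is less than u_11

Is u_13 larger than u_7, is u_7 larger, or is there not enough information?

u_13

The relevant relations are u_7 < u_4; u_4 < u_11; u_11 < u_10; u_10 < u_2; u_2 < u_13.
Together: u_7 < u_4 < u_11 < u_10 < u_2 < u_13.
So u_13 is larger.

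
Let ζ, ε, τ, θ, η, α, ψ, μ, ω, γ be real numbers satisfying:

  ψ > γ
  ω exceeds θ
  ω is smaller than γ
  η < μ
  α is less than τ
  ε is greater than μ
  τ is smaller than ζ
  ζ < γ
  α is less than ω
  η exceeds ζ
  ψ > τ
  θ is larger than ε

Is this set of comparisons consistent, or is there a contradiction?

consistent

Every relation is compatible with α < τ < ζ < η < μ < ε < θ < ω < γ < ψ; the set is consistent.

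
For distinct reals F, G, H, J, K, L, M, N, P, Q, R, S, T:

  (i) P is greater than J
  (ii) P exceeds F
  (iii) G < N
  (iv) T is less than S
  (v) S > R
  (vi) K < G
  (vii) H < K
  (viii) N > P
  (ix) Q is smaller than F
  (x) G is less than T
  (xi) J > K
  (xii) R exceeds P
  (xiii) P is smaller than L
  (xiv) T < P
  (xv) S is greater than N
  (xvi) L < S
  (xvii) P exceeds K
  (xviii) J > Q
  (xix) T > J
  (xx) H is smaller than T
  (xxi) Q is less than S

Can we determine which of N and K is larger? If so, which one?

K < G and G < T give K < T.
Then T < P extends the chain to P.
With P < N: K < G < T < P < N.
So N is larger.

N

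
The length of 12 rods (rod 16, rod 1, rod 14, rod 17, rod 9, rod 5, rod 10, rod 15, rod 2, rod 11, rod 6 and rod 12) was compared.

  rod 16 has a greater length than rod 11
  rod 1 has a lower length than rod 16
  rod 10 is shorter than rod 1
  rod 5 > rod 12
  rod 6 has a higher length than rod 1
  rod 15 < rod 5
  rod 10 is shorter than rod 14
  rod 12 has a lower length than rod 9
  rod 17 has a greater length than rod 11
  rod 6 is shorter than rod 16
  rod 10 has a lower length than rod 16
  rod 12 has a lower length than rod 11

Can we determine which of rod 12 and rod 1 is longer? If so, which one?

Following every chain through rod 12: above rod 12 we get rod 11, rod 9, rod 16, rod 17, rod 5.
rod 1 is not reached, and no chain runs the other way from rod 1 to rod 12.
So the given relations leave the order of rod 12 and rod 1 undetermined.

undetermined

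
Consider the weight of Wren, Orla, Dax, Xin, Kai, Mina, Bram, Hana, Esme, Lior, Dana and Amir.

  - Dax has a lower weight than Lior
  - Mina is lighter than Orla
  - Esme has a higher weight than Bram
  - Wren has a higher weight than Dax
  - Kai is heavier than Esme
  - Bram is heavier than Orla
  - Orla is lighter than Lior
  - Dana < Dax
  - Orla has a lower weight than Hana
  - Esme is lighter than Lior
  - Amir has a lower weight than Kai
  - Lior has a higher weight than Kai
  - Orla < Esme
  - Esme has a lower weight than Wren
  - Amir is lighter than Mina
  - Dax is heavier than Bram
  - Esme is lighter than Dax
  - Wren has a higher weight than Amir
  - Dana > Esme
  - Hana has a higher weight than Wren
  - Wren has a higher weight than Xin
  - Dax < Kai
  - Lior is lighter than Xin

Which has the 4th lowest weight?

Piecing the relations together gives one ordering: Amir < Mina < Orla < Bram < Esme < Dana < Dax < Kai < Lior < Xin < Wren < Hana.
Counting 4 from the smallest end gives Bram.

Bram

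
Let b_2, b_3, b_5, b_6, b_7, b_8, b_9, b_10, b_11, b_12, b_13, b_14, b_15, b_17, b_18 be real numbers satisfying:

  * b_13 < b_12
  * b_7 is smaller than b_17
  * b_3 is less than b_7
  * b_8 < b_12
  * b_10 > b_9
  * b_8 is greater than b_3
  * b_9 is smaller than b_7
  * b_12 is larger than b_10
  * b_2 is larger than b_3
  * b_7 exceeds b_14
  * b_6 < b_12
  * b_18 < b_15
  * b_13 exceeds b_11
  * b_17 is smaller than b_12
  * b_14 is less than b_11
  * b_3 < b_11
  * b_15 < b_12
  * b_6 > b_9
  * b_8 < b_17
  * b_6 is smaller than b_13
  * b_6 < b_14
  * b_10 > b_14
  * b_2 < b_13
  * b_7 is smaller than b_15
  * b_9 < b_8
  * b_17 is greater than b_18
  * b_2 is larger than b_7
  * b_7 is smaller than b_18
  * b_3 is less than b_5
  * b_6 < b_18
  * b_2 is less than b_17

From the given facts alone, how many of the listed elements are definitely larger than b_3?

10

The elements the relations force above b_3 are b_7, b_8, b_2, b_11, b_18, b_15, b_13, b_17, b_5, b_12 — no chain reaches any other.
That is 10.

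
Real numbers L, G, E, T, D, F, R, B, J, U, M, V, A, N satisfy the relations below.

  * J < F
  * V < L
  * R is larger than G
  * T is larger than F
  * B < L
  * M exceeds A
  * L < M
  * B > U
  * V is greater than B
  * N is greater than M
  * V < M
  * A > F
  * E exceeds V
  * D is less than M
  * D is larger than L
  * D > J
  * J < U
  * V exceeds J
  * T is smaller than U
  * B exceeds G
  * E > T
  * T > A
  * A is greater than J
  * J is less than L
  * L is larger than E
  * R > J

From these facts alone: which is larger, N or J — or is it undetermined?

J < A and A < T give J < T.
With T < U: J < A < T < U.
Then U < B extends the chain to B.
Then B < V extends the chain to V.
Then V < E extends the chain to E.
Then E < L extends the chain to L.
Then L < D extends the chain to D.
Then D < M extends the chain to M.
With M < N: J < A < T < U < B < V < E < L < D < M < N.
So N is larger.

N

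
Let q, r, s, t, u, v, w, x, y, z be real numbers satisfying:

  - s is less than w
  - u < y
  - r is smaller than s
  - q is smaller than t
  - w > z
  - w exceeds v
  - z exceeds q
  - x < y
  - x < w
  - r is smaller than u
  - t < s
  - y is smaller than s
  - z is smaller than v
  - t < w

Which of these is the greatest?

Chaining downward from w: directly below it, x, t, s, z, v; then r, q, y; then u.
That covers every other element, and nothing is given above w, so w is the greatest.

w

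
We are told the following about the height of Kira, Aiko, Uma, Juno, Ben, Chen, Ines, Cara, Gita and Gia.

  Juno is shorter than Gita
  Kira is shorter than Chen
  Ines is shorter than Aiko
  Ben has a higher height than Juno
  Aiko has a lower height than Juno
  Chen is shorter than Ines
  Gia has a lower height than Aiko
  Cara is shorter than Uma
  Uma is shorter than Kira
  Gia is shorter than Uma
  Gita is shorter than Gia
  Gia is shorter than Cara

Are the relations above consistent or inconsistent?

Chaining the given relations yields Gita < Gia < Cara < Uma < Kira < Chen < Ines < Aiko < Juno, so Gita < Juno. But one relation states Juno < Gita. These cannot both hold.

inconsistent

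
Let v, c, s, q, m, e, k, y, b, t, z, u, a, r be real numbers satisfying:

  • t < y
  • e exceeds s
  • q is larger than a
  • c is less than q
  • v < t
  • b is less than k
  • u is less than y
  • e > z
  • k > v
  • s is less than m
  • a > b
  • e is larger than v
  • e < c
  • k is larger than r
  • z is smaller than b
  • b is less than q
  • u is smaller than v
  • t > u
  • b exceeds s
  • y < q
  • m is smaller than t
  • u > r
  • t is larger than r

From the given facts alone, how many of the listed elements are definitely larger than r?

8

From r the given relations immediately reach u, k, t.
From those, v, y — 5 in total.
From those, e, q — 7 in total.
From those, c — 8 in total.
Nothing else is reachable above r; 8 in all.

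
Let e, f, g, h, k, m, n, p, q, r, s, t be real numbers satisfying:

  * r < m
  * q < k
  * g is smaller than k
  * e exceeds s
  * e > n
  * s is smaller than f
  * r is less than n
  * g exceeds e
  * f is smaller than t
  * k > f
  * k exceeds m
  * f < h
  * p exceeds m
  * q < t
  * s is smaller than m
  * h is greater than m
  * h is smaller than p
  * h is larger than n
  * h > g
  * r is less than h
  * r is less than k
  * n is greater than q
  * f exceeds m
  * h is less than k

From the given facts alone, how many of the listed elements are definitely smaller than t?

Directly below t: q, f.
One step further: s, m (4 so far).
One step further: r (5 so far).
Nothing else is reachable below t; 5 in all.

5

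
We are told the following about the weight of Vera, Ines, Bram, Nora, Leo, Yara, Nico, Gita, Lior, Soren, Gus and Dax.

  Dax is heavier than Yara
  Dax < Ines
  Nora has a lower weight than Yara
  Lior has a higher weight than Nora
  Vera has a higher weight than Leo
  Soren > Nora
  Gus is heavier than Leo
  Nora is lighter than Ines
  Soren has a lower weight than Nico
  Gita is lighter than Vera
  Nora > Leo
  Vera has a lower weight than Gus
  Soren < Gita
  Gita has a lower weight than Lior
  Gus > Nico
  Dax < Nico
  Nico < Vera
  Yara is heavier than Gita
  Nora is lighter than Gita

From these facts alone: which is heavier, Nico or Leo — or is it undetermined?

Chaining the given relations: Leo < Nora < Soren < Gita < Yara < Dax < Nico.
So Nico is heavier.

Nico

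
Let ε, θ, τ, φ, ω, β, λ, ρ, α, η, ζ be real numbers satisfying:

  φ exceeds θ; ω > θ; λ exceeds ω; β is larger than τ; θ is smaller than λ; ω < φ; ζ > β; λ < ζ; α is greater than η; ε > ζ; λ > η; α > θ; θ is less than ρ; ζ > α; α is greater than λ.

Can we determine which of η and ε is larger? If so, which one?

Chaining the given relations: η < λ < α < ζ < ε.
So ε is larger.

ε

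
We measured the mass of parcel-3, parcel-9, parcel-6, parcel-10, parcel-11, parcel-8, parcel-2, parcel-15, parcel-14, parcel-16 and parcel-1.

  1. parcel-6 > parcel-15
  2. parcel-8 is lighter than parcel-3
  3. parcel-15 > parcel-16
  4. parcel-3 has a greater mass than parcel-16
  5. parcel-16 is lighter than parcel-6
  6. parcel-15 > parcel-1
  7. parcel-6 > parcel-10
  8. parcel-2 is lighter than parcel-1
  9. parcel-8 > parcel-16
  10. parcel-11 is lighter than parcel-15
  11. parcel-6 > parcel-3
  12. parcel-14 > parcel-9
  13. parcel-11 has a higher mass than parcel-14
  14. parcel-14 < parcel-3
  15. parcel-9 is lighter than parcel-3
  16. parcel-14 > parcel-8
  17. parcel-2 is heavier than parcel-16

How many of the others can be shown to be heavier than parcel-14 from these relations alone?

4

Directly above parcel-14: parcel-3, parcel-11.
One step further: parcel-15, parcel-6 (4 so far).
Nothing else is reachable above parcel-14; 4 in all.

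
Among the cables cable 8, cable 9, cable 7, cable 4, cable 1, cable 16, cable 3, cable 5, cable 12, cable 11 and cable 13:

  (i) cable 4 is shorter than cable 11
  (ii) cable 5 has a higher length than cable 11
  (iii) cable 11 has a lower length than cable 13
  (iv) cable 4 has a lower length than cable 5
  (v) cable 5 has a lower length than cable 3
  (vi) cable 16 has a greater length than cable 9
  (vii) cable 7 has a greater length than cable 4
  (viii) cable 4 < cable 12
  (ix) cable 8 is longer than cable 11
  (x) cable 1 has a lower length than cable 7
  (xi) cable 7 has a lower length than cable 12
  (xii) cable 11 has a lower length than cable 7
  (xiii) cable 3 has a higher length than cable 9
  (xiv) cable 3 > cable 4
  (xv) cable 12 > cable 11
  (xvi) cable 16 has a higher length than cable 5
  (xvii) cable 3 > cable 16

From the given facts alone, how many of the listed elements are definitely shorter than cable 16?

The elements the relations force below cable 16 are cable 4, cable 11, cable 5, cable 9 — no chain reaches any other.
That is 4.

4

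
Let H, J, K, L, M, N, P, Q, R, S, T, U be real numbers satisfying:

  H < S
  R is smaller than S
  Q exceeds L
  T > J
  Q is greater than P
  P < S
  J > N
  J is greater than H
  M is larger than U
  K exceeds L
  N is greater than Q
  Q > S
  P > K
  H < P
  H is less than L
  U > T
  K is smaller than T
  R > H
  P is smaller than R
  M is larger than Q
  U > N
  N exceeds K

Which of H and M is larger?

M

The relevant relations are H < L; L < K; K < P; P < R; R < S; S < Q; Q < N; N < J; J < T; T < U; U < M.
Together: H < L < K < P < R < S < Q < N < J < T < U < M.
So H < M; M is the larger of the two.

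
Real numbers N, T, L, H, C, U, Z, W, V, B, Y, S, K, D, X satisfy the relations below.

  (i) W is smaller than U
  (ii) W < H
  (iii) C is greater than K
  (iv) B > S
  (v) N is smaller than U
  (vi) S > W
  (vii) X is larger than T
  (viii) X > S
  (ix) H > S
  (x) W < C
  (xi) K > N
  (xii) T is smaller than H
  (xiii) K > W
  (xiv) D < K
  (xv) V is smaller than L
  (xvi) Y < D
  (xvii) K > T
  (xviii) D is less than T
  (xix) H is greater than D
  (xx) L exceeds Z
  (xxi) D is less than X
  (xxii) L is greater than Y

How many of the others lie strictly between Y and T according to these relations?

1

The relations place Y below T. An element lies strictly between them when it is forced above Y and also forced below T.
Above Y: {D, X, H, L, K, C}. Below T: {D}.
Intersection: {D} — 1.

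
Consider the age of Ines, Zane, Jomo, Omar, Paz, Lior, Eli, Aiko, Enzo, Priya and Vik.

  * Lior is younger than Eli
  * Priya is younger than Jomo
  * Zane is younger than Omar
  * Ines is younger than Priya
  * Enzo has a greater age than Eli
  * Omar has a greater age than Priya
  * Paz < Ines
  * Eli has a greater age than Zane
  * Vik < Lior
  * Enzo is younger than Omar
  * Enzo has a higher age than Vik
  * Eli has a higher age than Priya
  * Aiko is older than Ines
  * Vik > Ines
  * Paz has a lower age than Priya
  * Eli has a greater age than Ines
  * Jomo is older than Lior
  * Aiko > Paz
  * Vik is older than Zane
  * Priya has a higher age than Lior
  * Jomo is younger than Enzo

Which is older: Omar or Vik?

Vik < Lior and Lior < Priya give Vik < Priya.
Then Priya < Jomo extends the chain to Jomo.
Then Jomo < Enzo extends the chain to Enzo.
With Enzo < Omar: Vik < Lior < Priya < Jomo < Enzo < Omar.
So Vik < Omar; Omar is the older of the two.

Omar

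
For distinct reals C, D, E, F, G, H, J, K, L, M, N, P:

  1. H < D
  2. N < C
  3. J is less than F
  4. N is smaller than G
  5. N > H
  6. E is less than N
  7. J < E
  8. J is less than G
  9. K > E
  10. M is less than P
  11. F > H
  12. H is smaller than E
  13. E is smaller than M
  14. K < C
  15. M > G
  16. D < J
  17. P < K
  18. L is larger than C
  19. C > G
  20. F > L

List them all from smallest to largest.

The consecutive links are each given: H < D; D < J; J < E; E < N; N < G; G < M; M < P; P < K; K < C; C < L; L < F.

H < D < J < E < N < G < M < P < K < C < L < F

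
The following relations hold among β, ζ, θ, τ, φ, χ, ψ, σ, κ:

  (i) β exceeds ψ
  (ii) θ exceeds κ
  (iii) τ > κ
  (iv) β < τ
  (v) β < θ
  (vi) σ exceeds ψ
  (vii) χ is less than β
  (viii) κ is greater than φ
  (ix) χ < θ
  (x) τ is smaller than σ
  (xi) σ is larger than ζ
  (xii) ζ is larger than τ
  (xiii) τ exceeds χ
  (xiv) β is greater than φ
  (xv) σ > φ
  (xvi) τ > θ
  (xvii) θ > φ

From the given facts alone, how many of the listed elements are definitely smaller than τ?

6

The elements the relations force below τ are φ, χ, ψ, κ, β, θ — no chain reaches any other.
That is 6.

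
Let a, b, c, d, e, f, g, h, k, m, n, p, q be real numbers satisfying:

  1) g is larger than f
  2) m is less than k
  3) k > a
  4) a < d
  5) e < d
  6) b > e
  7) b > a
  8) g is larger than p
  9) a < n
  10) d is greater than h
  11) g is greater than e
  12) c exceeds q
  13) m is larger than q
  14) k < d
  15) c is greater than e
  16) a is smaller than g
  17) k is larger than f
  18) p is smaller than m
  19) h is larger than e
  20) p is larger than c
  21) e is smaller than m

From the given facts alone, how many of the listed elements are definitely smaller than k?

From k the given relations immediately reach a, f, m.
From those, e, q, p — 6 in total.
From those, c — 7 in total.
No other element is forced below k by the given relations, so the count is 7.

7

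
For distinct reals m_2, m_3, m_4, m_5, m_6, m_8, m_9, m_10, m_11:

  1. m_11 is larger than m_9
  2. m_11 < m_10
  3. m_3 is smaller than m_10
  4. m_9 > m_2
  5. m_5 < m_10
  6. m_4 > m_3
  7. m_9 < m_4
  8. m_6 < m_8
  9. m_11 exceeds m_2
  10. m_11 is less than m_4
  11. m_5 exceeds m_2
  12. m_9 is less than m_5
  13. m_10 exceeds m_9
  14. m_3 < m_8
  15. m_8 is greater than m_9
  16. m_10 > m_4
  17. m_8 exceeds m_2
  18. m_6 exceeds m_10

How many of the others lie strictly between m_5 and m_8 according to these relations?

2

The relations place m_5 below m_8. An element lies strictly between them when it is forced above m_5 and also forced below m_8.
Above m_5: {m_10, m_6}. Below m_8: {m_2, m_9, m_3, m_11, m_4, m_10, m_6}.
Intersection: {m_10, m_6} — 2.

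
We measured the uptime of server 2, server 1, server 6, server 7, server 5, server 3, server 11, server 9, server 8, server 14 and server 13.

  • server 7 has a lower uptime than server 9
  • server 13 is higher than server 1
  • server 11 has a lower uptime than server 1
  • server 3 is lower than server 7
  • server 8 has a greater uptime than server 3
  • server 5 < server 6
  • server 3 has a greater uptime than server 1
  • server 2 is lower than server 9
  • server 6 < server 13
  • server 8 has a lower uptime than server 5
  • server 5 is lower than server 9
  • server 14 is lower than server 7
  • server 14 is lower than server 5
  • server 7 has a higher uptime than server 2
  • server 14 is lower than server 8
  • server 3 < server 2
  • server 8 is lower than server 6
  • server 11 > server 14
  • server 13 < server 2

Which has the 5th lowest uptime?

The consecutive relations fix a unique order: server 14 < server 11 < server 1 < server 3 < server 8 < server 5 < server 6 < server 13 < server 2 < server 7 < server 9.
The 5th smallest is server 8.

server 8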